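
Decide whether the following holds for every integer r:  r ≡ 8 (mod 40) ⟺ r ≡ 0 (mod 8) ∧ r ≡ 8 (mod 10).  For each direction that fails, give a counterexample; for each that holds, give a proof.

(→) Suppose r ≡ 8 (mod 40); write r = 40j + 8. Since 8 ∣ 40, reducing mod 8 gives r ≡ 8 ≡ 0 (mod 8); since 10 ∣ 40, reducing mod 10 gives r ≡ 8 (mod 10).

(←) Conversely, if r ≡ 0 (mod 8) and r ≡ 8 (mod 10), then by the Chinese remainder theorem r ≡ 8 (mod 40). This is exactly r ≡ 8 (mod 40).

Both directions hold; the statement is true.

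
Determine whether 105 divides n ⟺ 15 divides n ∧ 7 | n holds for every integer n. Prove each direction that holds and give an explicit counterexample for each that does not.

(→) If 105 ∣ n, write n = 105q. Since 105 = 7·15, n = 15·(7q), so 15 ∣ n; and since 105 = 15·7, n = 7·(15q), so 7 ∣ n.

(←) Suppose 15 ∣ n and 7 ∣ n. Any common multiple of 15 and 7 is a multiple of their lcm; here gcd(15, 7) = 1, so lcm(15, 7) = 15·7 = 105, so 105 ∣ n.

The biconditional holds.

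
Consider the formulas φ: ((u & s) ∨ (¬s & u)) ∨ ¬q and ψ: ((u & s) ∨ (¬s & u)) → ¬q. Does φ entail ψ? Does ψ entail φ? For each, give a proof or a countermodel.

(→) This fails. Under s = F, q = T, u = T, the left side is true but the right side is false.

(←) This fails. Under s = F, q = T, u = F, the left side is false but the right side is true.

Both directions fail.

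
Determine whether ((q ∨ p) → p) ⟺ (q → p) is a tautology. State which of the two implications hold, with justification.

The biconditional holds.

[⇒] Assume the antecedent. If q is true, the antecedent forces (q = T, p = T), and q → p holds there. If q is false, q → p reduces to true regardless of the other variables. Either way q → p holds.

[⇐] Assume the antecedent. If q is true, the antecedent forces (q = T, p = T), and (q ∨ p) → p holds there. If q is false, (q ∨ p) → p reduces to true regardless of the other variables. Either way (q ∨ p) → p holds.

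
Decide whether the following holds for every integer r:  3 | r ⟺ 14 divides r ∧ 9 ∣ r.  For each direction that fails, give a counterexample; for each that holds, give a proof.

Not equivalent: only (⇐) holds.

(→) This fails: take r = 3. Certainly 3 ∣ 3, but 14 ∤ 3.

(←) Suppose 14 ∣ r and 9 ∣ r. Any common multiple of 14 and 9 is a multiple of their lcm; here gcd(14, 9) = 1, so lcm(14, 9) = 14·9 = 126, so 126 ∣ r. Since 3 ∣ 126, it follows that 3 ∣ r.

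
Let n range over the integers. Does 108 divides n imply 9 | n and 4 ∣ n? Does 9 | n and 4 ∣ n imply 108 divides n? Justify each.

Forward direction. If 108 ∣ n, write n = 108q. Since 108 = 12·9, n = 9·(12q), so 9 ∣ n; and since 108 = 27·4, n = 4·(27q), so 4 ∣ n.

Converse. This fails: take n = 36. Both 9 ∣ 36 and 4 ∣ 36, yet 36 is not a multiple of 108 (since 36 = 0·108 + 36), so 108 ∤ 36.

Only the forward direction holds.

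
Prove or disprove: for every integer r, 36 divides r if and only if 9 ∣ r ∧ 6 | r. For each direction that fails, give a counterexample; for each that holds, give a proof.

Only the forward implication holds.

(⟸) This fails: take r = 18. Both 9 ∣ 18 and 6 ∣ 18, yet 18 is not a multiple of 36 (since 18 = 0·36 + 18), so 36 ∤ 18.

(⟹) If 36 ∣ r, write r = 36q. Since 36 = 4·9, r = 9·(4q), so 9 ∣ r; and since 36 = 6·6, r = 6·(6q), so 6 ∣ r.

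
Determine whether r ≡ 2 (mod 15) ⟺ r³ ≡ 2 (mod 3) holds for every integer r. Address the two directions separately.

(⟸) This fails: take r = 5. Then 5³ = 125 ≡ 2 (mod 3), yet 5 ≡ 5 (mod 15), not 2.

(⟹) Suppose r ≡ 2 (mod 15). Then r³ ≡ 2³ = 8 (mod 15), and since 3 ∣ 15, also r³ ≡ 2 (mod 3).

(⇒) holds; (⇐) fails.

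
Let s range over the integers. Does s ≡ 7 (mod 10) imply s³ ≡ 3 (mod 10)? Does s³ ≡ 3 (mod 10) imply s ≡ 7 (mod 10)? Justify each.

Both implications hold.

[⇒] Suppose s ≡ 7 (mod 10). Write s = 10j + 7. Then (10j + 7)³ = 1000j³ + 2100j² + 1470j + 343 = 10(100j³ + 210j² + 147j + 34) + 3, so s³ ≡ 3 (mod 10).

[⇐] For the converse, argue contrapositively. If s ≢ 7 (mod 10), then s is congruent to one of 0, 1, 2, 3, 4, 5, 6, 8, 9 modulo 10, and these give s³ ≡ 0, 1, 8, 7, 4, 5, 6, 2, 9 respectively — never 3.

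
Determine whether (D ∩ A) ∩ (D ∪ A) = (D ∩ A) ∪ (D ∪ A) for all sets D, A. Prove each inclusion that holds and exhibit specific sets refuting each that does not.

Only the forward inclusion holds.

Forward inclusion. Let x ∈ (D ∩ A) ∩ (D ∪ A). Then x ∈ D ∩ A, from which x ∈ (D ∩ A) ∪ (D ∪ A).

Reverse inclusion. This inclusion fails. Take D = {1}, A = ∅; then 1 ∈ (D ∩ A) ∪ (D ∪ A) but 1 ∉ (D ∩ A) ∩ (D ∪ A).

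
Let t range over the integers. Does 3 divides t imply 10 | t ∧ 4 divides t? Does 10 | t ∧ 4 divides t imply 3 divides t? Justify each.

Neither direction holds.

(⇒) This fails: take t = 3. Certainly 3 ∣ 3, but 10 ∤ 3.

(⇐) This fails: take t = 20. Both 10 ∣ 20 and 4 ∣ 20, yet 20 is not a multiple of 3 (since 20 = 6·3 + 2), so 3 ∤ 20.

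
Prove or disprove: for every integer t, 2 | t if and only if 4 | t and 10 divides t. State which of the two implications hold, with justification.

(⇒) fails; (⇐) holds.

[⇒] This fails: take t = 2. Certainly 2 ∣ 2, but 4 ∤ 2.

[⇐] Suppose 4 ∣ t and 10 ∣ t. Any common multiple of 4 and 10 is a multiple of their lcm; here lcm(4, 10) = 4·10/gcd(4, 10) = 40/2 = 20, so 20 ∣ t. Since 2 ∣ 20, it follows that 2 ∣ t.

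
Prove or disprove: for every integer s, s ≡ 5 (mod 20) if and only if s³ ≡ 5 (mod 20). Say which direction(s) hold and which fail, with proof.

(⟸) Suppose s³ ≡ 5 (mod 20). The only residue r in {0, …, 19} with r³ ≡ 5 (mod 20) is r = 5, so s ≡ 5 (mod 20).

(⟹) Suppose s ≡ 5 (mod 20). Write s = 20j + 5. Then (20j + 5)³ = 8000j³ + 6000j² + 1500j + 125 = 20(400j³ + 300j² + 75j + 6) + 5, so s³ ≡ 5 (mod 20).

Equivalent; both directions hold.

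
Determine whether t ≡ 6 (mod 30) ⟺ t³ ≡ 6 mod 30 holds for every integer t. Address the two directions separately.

(⇒) Suppose t ≡ 6 (mod 30). Write t = 30j + 6. Then (30j + 6)³ = 27000j³ + 16200j² + 3240j + 216 = 30(900j³ + 540j² + 108j + 7) + 6, so t³ ≡ 6 (mod 30).

(⇐) Conversely, suppose t³ ≡ 6 (mod 30). The only residue r in {0, …, 29} with r³ ≡ 6 (mod 30) is r = 6, so t ≡ 6 (mod 30).

Both implications hold.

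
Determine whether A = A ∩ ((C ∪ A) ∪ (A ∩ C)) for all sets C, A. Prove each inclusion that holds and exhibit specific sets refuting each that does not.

The two sets are equal.

(⊆) Let x ∈ A. Then either x ∈ A and x ∉ C; or x ∈ C ∩ A. In each case x ∈ A ∩ ((C ∪ A) ∪ (A ∩ C)), so A ⊆ A ∩ ((C ∪ A) ∪ (A ∩ C)).

(⊇) Let x ∈ A ∩ ((C ∪ A) ∪ (A ∩ C)). Then either x ∈ A and x ∉ C; or x ∈ C ∩ A. In each case x ∈ A, so A ∩ ((C ∪ A) ∪ (A ∩ C)) ⊆ A.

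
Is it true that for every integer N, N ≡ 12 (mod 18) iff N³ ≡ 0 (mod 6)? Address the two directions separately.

[⇒] Suppose N ≡ 12 (mod 18). Then N³ ≡ 12³ = 1728 (mod 18), and since 6 ∣ 18, also N³ ≡ 0 (mod 6).

[⇐] This fails: take N = 0. Then 0³ = 0 ≡ 0 (mod 6), yet 0 ≡ 0 (mod 18), not 12.

The forward direction holds; the converse fails.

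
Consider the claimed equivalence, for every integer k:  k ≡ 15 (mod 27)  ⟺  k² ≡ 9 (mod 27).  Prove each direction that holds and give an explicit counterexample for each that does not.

Forward direction. Suppose k ≡ 15 (mod 27). Write k = 27j + 15. Then (27j + 15)² = 729j² + 810j + 225 = 27(27j² + 30j + 8) + 9, so k² ≡ 9 (mod 27).

Converse. This fails: take k = 3. Then 3² = 9 ≡ 9 (mod 27), yet 3 ≡ 3 (mod 27), not 15.

Only the forward implication holds.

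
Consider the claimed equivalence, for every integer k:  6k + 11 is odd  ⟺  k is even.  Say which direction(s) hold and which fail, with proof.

Only the reverse direction holds.

(⇒) This fails: take k = 7. Then 6k + 11 = 53, which is odd, yet k = 7 is odd, not even.

(⇐) Suppose k is even. Since 6 is even, 6k is even for every k, so 6k + 11 has the same parity as 11, which is odd. Hence 6k + 11 is odd.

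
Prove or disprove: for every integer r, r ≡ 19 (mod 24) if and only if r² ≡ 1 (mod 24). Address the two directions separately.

(⇐) This fails: take r = 1. Then 1² = 1 ≡ 1 (mod 24), yet 1 ≡ 1 (mod 24), not 19.

(⇒) Suppose r ≡ 19 (mod 24). Write r = 24j + 19. Then (24j + 19)² = 576j² + 912j + 361 = 24(24j² + 38j + 15) + 1, so r² ≡ 1 (mod 24).

The forward direction holds; the converse fails.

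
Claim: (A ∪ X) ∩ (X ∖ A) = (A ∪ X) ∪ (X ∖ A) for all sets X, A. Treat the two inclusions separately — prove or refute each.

(⟹) Let x ∈ (A ∪ X) ∩ (X ∖ A). Then x ∈ X and x ∉ A, from which x ∈ (A ∪ X) ∪ (X ∖ A).

(⟸) This inclusion fails. Take X = ∅, A = {1}; then 1 ∈ (A ∪ X) ∪ (X ∖ A) but 1 ∉ (A ∪ X) ∩ (X ∖ A).

The sets are not equal: only the forward inclusion holds.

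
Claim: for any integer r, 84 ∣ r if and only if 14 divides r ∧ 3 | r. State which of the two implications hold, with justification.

(⟸) This fails: take r = 42. Both 14 ∣ 42 and 3 ∣ 42, yet 42 is not a multiple of 84 (since 42 = 0·84 + 42), so 84 ∤ 42.

(⟹) If 84 ∣ r, write r = 84q. Since 84 = 6·14, r = 14·(6q), so 14 ∣ r; and since 84 = 28·3, r = 3·(28q), so 3 ∣ r.

The forward direction holds; the converse fails.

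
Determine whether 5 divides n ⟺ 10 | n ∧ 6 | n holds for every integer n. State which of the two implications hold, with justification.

[⇒] This fails: take n = 5. Certainly 5 ∣ 5, but 10 ∤ 5.

[⇐] Suppose 10 ∣ n and 6 ∣ n. Any common multiple of 10 and 6 is a multiple of their lcm; here lcm(10, 6) = 10·6/gcd(10, 6) = 60/2 = 30, so 30 ∣ n. Since 5 ∣ 30, it follows that 5 ∣ n.

Not equivalent: only (⇐) holds.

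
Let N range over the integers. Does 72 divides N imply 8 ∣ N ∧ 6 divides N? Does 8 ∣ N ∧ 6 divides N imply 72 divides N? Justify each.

Forward direction. If 72 ∣ N, write N = 72q. Since 72 = 9·8, N = 8·(9q), so 8 ∣ N; and since 72 = 12·6, N = 6·(12q), so 6 ∣ N.

Converse. This fails: take N = 24. Both 8 ∣ 24 and 6 ∣ 24, yet 24 is not a multiple of 72 (since 24 = 0·72 + 24), so 72 ∤ 24.

(⇒) holds; (⇐) fails.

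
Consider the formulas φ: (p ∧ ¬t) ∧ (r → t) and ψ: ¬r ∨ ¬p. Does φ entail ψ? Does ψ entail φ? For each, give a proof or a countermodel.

(⇒) holds; (⇐) fails.

(⇒) Assume the antecedent. If t is true, the antecedent cannot hold. If t is false, the antecedent forces (t = F, r = F, p = T), and ¬r ∨ ¬p holds there. Either way ¬r ∨ ¬p holds.

(⇐) This fails. Under t = F, r = F, p = F, the left side is false but the right side is true.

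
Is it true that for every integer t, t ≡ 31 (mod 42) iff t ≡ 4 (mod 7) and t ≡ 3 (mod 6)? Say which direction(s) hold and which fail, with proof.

(→) This fails: t = 31 gives 31 ≡ 31 (mod 42) but 31 ≡ 3 (mod 7), so the conjunction on the right does not hold.

(←) This fails: t = 39 satisfies both congruences on the right (39 ≡ 4 mod 7 and 39 ≡ 3 mod 6) yet 39 ≡ 39 (mod 42), not 31.

Neither direction holds.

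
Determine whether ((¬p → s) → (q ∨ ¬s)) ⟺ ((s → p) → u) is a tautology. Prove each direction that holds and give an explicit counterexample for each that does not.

(⟹) This fails. Under p = F, u = F, s = F, q = F, the left side is true but the right side is false.

(⟸) This fails. Under p = F, u = F, s = T, q = F, the left side is false but the right side is true.

Neither implication holds.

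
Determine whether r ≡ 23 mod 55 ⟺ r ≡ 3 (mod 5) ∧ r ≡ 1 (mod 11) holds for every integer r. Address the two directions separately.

Equivalent; both directions hold.

(⇐) If r ≡ 3 (mod 5) and r ≡ 1 (mod 11), then by the Chinese remainder theorem r ≡ 23 (mod 55). This is exactly r ≡ 23 (mod 55).

(⇒) Suppose r ≡ 23 (mod 55); write r = 55j + 23. Since 5 ∣ 55, reducing mod 5 gives r ≡ 23 ≡ 3 (mod 5); since 11 ∣ 55, reducing mod 11 gives r ≡ 23 ≡ 1 (mod 11).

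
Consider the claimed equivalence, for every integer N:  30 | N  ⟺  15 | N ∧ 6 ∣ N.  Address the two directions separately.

Forward direction. If 30 ∣ N, write N = 30q. Since 30 = 2·15, N = 15·(2q), so 15 ∣ N; and since 30 = 5·6, N = 6·(5q), so 6 ∣ N.

Converse. Suppose 15 ∣ N and 6 ∣ N. Any common multiple of 15 and 6 is a multiple of their lcm; here lcm(15, 6) = 15·6/gcd(15, 6) = 90/3 = 30, so 30 ∣ N.

Both directions hold; the statement is true.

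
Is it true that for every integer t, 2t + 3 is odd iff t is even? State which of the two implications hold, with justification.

(←) Suppose t is even. Since 2 is even, 2t is even for every t, so 2t + 3 has the same parity as 3, which is odd. Hence 2t + 3 is odd.

(→) This fails: take t = 3. Then 2t + 3 = 9, which is odd, yet t = 3 is odd, not even.

The forward direction fails; the converse holds.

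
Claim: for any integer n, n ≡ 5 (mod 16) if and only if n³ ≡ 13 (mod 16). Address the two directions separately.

(←) Suppose n³ ≡ 13 (mod 16). The only residue r in {0, …, 15} with r³ ≡ 13 (mod 16) is r = 5, so n ≡ 5 (mod 16).

(→) Suppose n ≡ 5 (mod 16). Write n = 16j + 5. Then (16j + 5)³ = 4096j³ + 3840j² + 1200j + 125 = 16(256j³ + 240j² + 75j + 7) + 13, so n³ ≡ 13 (mod 16).

Both implications hold.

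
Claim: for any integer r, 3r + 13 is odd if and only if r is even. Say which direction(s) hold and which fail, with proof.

Equivalent; both directions hold.

[⇒] Suppose 3r + 13 is odd. Since 3 is odd, 3r and r have the same parity, so 3r + 13 ≡ r + 13 (mod 2). As 13 is odd, 3r + 13 is odd exactly when r is even. Thus r is even.

[⇐] Conversely, suppose r is even; write r = 2j. Then 3r + 13 = 3·(2j) + 13 = 2·3j + 13, which is odd.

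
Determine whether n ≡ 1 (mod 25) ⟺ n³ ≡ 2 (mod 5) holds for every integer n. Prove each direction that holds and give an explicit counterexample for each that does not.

(⇒) This fails: take n = 1. Then 1 ≡ 1 (mod 25), but 1³ = 1 ≡ 1 (mod 5), not 2.

(⇐) This fails: take n = 3. Then 3³ = 27 ≡ 2 (mod 5), yet 3 ≡ 3 (mod 25), not 1.

Neither implication holds.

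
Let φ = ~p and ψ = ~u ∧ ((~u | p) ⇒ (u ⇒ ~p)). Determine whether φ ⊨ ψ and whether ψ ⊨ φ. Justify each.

Forward direction. This fails. Under u = T, p = F, the left side is true but the right side is false.

Converse. This fails. Under u = F, p = T, the left side is false but the right side is true.

Both directions fail.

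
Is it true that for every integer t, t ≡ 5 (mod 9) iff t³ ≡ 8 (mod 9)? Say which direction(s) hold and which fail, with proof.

Only the forward direction holds.

Forward direction. Suppose t ≡ 5 (mod 9). Write t = 9j + 5. Then (9j + 5)³ = 729j³ + 1215j² + 675j + 125 = 9(81j³ + 135j² + 75j + 13) + 8, so t³ ≡ 8 (mod 9).

Converse. This fails: take t = 2. Then 2³ = 8 ≡ 8 (mod 9), yet 2 ≡ 2 (mod 9), not 5.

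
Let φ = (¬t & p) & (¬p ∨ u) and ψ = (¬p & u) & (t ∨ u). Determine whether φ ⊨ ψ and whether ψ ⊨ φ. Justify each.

(→) This fails. Under u = T, p = T, t = F, the left side is true but the right side is false.

(←) This fails. Under u = T, p = F, t = F, the left side is false but the right side is true.

Neither direction holds.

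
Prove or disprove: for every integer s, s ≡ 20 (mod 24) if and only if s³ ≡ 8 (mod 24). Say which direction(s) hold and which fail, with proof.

[⇒] Suppose s ≡ 20 (mod 24). Write s = 24j + 20. Then (24j + 20)³ = 13824j³ + 34560j² + 28800j + 8000 = 24(576j³ + 1440j² + 1200j + 333) + 8, so s³ ≡ 8 (mod 24).

[⇐] This fails: take s = 2. Then 2³ = 8 ≡ 8 (mod 24), yet 2 ≡ 2 (mod 24), not 20.

The forward direction holds; the converse fails.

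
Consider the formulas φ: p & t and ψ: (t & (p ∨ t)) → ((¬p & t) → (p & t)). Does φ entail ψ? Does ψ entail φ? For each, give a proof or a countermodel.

(⇒) holds; (⇐) fails.

(→) Assume the antecedent. If p is true, the consequent reduces to true regardless of the other variables. If p is false, the antecedent cannot hold. Either way the consequent holds.

(←) This fails. Under p = F, t = F, the left side is false but the right side is true.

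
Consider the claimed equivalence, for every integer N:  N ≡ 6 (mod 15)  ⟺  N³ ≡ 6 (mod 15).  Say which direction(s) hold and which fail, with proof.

Both implications hold.

(→) Suppose N ≡ 6 (mod 15). Write N = 15j + 6. Then (15j + 6)³ = 3375j³ + 4050j² + 1620j + 216 = 15(225j³ + 270j² + 108j + 14) + 6, so N³ ≡ 6 (mod 15).

(←) Conversely, suppose N³ ≡ 6 (mod 15). The only residue r in {0, …, 14} with r³ ≡ 6 (mod 15) is r = 6, so N ≡ 6 (mod 15).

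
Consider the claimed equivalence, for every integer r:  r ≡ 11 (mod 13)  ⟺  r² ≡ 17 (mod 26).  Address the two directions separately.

(⟹) This fails: take r = 24. Then 24 ≡ 11 (mod 13), but 24² = 576 ≡ 4 (mod 26), not 17.

(⟸) This fails: take r = 15. Then 15² = 225 ≡ 17 (mod 26), yet 15 ≡ 2 (mod 13), not 11.

(⇒) fails and (⇐) fails.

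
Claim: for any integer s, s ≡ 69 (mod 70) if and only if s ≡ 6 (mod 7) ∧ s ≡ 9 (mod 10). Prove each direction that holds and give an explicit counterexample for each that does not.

(⇒) Suppose s ≡ 69 (mod 70); write s = 70j + 69. Since 7 ∣ 70, reducing mod 7 gives s ≡ 69 ≡ 6 (mod 7); since 10 ∣ 70, reducing mod 10 gives s ≡ 69 ≡ 9 (mod 10).

(⇐) Conversely, if s ≡ 6 (mod 7) and s ≡ 9 (mod 10), then by the Chinese remainder theorem s ≡ 69 (mod 70). This is exactly s ≡ 69 (mod 70).

Both directions hold.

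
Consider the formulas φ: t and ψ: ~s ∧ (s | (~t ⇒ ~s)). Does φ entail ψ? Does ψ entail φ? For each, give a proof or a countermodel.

(⇒) fails and (⇐) fails.

[⇒] This fails. Under t = T, s = T, the left side is true but the right side is false.

[⇐] This fails. Under t = F, s = F, the left side is false but the right side is true.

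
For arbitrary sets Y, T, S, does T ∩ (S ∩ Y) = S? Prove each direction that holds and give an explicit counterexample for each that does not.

(⊆) holds; (⊇) fails.

(⊇) This inclusion fails. Take Y = ∅, T = ∅, S = {1}; then 1 ∈ S but 1 ∉ T ∩ (S ∩ Y).

(⊆) Let x ∈ T ∩ (S ∩ Y). Then x ∈ Y ∩ T ∩ S, from which x ∈ S.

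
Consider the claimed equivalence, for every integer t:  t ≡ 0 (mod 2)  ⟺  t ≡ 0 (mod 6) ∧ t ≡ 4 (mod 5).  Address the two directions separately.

(⟹) This fails: t = 0 gives 0 ≡ 0 (mod 2) but 0 ≡ 0 (mod 5), so the conjunction on the right does not hold.

(⟸) Conversely, if t ≡ 0 (mod 6) and t ≡ 4 (mod 5), then by the Chinese remainder theorem t ≡ 24 (mod 30). Since 24 ≡ 0 (mod 2) and 2 ∣ 30, we get t ≡ 0 (mod 2).

The forward direction fails; the converse holds.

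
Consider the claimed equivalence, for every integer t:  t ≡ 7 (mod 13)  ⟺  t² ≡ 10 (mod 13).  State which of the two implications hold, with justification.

[⇒] Suppose t ≡ 7 (mod 13). Write t = 13j + 7. Then (13j + 7)² = 169j² + 182j + 49 = 13(13j² + 14j + 3) + 10, so t² ≡ 10 (mod 13).

[⇐] This fails: take t = 6. Then 6² = 36 ≡ 10 (mod 13), yet 6 ≡ 6 (mod 13), not 7.

Not equivalent: only (⇒) holds.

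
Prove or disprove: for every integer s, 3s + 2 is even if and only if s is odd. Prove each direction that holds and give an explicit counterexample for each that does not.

Forward direction. This fails: s = 4 gives 3s + 2 = 14, which is even, but 4 is even, not odd.

Converse. This also fails: s = 3 is odd, but 3s + 2 = 11 is odd, not even.

Both directions fail.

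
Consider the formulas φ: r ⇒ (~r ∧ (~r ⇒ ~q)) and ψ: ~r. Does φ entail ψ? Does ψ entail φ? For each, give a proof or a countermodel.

Both directions hold; the statement is true.

Forward direction. Assume the antecedent. If q is true, the antecedent forces (q = T, r = F), and ~r holds there. If q is false, the antecedent forces (q = F, r = F), and ~r holds there. Either way ~r holds.

Converse. Assume the antecedent. If q is true, the antecedent forces (q = T, r = F), and r ⇒ (~r ∧ (~r ⇒ ~q)) holds there. If q is false, the antecedent forces (q = F, r = F), and r ⇒ (~r ∧ (~r ⇒ ~q)) holds there. Either way r ⇒ (~r ∧ (~r ⇒ ~q)) holds.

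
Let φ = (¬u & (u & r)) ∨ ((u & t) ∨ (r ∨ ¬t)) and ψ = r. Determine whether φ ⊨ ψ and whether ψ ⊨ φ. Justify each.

Only the converse holds.

Forward direction. This fails. Under t = F, r = F, u = F, the left side is true but the right side is false.

Converse. Assume the antecedent. If t is true, the antecedent forces (t = T, r = T, u = F) or (t = T, r = T, u = T), and the consequent holds there. If t is false, the consequent reduces to true regardless of the other variables. Either way the consequent holds.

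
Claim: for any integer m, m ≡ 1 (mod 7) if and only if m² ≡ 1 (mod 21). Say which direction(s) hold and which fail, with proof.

Neither implication holds.

(⟹) This fails: take m = 15. Then 15 ≡ 1 (mod 7), but 15² = 225 ≡ 15 (mod 21), not 1.

(⟸) This fails: take m = 13. Then 13² = 169 ≡ 1 (mod 21), yet 13 ≡ 6 (mod 7), not 1.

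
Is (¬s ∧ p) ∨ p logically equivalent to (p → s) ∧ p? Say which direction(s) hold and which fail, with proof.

Converse. Assume the antecedent. If s is true, the antecedent forces (s = T, p = T), and (¬s ∧ p) ∨ p holds there. If s is false, the antecedent cannot hold. Either way (¬s ∧ p) ∨ p holds.

Forward direction. This fails. Under s = F, p = T, the left side is true but the right side is false.

(⇒) fails; (⇐) holds.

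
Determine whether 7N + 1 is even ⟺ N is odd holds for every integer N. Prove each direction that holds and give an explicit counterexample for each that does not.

Equivalent; both directions hold.

Forward direction. Suppose 7N + 1 is even. Since 7 is odd, 7N and N have the same parity, so 7N + 1 ≡ N + 1 (mod 2). As 1 is odd, 7N + 1 is even exactly when N is odd. Thus N is odd.

Converse. Suppose N is odd; write N = 2j + 1. Then 7N + 1 = 7·(2j + 1) + 1 = 2·7j + 8, which is even.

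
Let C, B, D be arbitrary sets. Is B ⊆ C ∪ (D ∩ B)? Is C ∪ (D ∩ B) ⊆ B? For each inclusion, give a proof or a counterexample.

Both inclusions fail.

(⊆) This inclusion fails. Take C = ∅, B = {1}, D = ∅; then 1 ∈ B but 1 ∉ C ∪ (D ∩ B).

(⊇) This inclusion fails. Take C = {1}, B = ∅, D = ∅; then 1 ∈ C ∪ (D ∩ B) but 1 ∉ B.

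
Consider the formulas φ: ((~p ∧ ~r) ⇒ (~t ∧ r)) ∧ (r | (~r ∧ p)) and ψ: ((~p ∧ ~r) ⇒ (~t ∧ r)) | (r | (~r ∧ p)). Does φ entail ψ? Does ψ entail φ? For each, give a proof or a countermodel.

(⇒) Assume the antecedent. If r is true, the consequent reduces to true regardless of the other variables. If r is false, the antecedent forces (t = F, r = F, p = T) or (t = T, r = F, p = T), and the consequent holds there. Either way the consequent holds.

(⇐) Assume the antecedent. If r is true, the consequent reduces to true regardless of the other variables. If r is false, the antecedent forces (t = F, r = F, p = T) or (t = T, r = F, p = T), and the consequent holds there. Either way the consequent holds.

The biconditional holds.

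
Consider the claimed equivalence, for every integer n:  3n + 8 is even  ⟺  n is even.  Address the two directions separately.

Both directions hold; the statement is true.

Forward direction. Suppose 3n + 8 is even. Since 3 is odd, 3n and n have the same parity, so 3n + 8 ≡ n + 8 (mod 2). As 8 is even, 3n + 8 is even exactly when n is even. Thus n is even.

Converse. Suppose n is even; write n = 2j. Then 3n + 8 = 3·(2j) + 8 = 2·3j + 8, which is even.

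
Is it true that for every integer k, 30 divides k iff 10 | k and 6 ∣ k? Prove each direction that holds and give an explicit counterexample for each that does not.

[⇐] Suppose 10 ∣ k and 6 ∣ k. Any common multiple of 10 and 6 is a multiple of their lcm; here lcm(10, 6) = 10·6/gcd(10, 6) = 60/2 = 30, so 30 ∣ k.

[⇒] If 30 ∣ k, write k = 30q. Since 30 = 3·10, k = 10·(3q), so 10 ∣ k; and since 30 = 5·6, k = 6·(5q), so 6 ∣ k.

Both directions hold.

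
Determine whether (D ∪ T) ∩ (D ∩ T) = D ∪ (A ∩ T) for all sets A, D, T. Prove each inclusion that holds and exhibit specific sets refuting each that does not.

The sets are not equal: only the forward inclusion holds.

(⊆) Let x ∈ (D ∪ T) ∩ (D ∩ T). Then either x ∈ D ∩ T and x ∉ A; or x ∈ A ∩ D ∩ T. In each case x ∈ D ∪ (A ∩ T), so (D ∪ T) ∩ (D ∩ T) ⊆ D ∪ (A ∩ T).

(⊇) This inclusion fails. Take A = ∅, D = {1}, T = ∅; then 1 ∈ D ∪ (A ∩ T) but 1 ∉ (D ∪ T) ∩ (D ∩ T).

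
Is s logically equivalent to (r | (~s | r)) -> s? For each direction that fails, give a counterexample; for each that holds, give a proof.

(→) Assume the antecedent. If s is true, (r | (~s | r)) -> s reduces to true regardless of the other variables. If s is false, the antecedent cannot hold. Either way (r | (~s | r)) -> s holds.

(←) Assume the antecedent. If s is true, s reduces to true regardless of the other variables. If s is false, the antecedent cannot hold. Either way s holds.

Both directions hold; the statement is true.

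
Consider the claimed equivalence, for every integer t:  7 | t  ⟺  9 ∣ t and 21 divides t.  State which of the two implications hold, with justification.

Only the converse holds.

(→) This fails: take t = 7. Certainly 7 ∣ 7, but 9 ∤ 7.

(←) Suppose 9 ∣ t and 21 ∣ t. Any common multiple of 9 and 21 is a multiple of their lcm; here lcm(9, 21) = 9·21/gcd(9, 21) = 189/3 = 63, so 63 ∣ t. Since 7 ∣ 63, it follows that 7 ∣ t.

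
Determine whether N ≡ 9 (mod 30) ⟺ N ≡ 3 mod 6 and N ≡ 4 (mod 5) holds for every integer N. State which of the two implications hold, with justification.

[⇒] Suppose N ≡ 9 (mod 30); write N = 30j + 9. Since 6 ∣ 30, reducing mod 6 gives N ≡ 9 ≡ 3 (mod 6); since 5 ∣ 30, reducing mod 5 gives N ≡ 9 ≡ 4 (mod 5).

[⇐] Conversely, if N ≡ 3 (mod 6) and N ≡ 4 (mod 5), then by the Chinese remainder theorem N ≡ 9 (mod 30). This is exactly N ≡ 9 (mod 30).

Both implications hold.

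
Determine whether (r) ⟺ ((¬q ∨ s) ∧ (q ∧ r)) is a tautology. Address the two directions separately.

(⟹) This fails. Under r = T, q = F, s = F, the left side is true but the right side is false.

(⟸) Assume the antecedent. If r is true, r reduces to true regardless of the other variables. If r is false, the antecedent cannot hold. Either way r holds.

Only the converse holds.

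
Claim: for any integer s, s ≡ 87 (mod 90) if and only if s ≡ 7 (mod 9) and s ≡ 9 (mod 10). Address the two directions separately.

Both directions fail.

Forward direction. This fails: s = 87 gives 87 ≡ 87 (mod 90) but 87 ≡ 6 (mod 9), so the conjunction on the right does not hold.

Converse. This fails: s = 79 satisfies both congruences on the right (79 ≡ 7 mod 9 and 79 ≡ 9 mod 10) yet 79 ≡ 79 (mod 90), not 87.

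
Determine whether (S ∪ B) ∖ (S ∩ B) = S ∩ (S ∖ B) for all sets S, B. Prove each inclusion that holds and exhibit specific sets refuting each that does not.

The sets are not equal: only the reverse inclusion holds.

(⊆) This inclusion fails. Take S = ∅, B = {1}; then 1 ∈ (S ∪ B) ∖ (S ∩ B) but 1 ∉ S ∩ (S ∖ B).

(⊇) Let x ∈ S ∩ (S ∖ B). Then x ∈ S and x ∉ B, from which x ∈ (S ∪ B) ∖ (S ∩ B).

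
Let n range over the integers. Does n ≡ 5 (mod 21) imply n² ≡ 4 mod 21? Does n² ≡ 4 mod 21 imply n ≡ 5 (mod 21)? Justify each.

(⇒) holds; (⇐) fails.

Forward direction. Suppose n ≡ 5 (mod 21). Write n = 21j + 5. Then (21j + 5)² = 441j² + 210j + 25 = 21(21j² + 10j + 1) + 4, so n² ≡ 4 (mod 21).

Converse. This fails: take n = 2. Then 2² = 4 ≡ 4 (mod 21), yet 2 ≡ 2 (mod 21), not 5.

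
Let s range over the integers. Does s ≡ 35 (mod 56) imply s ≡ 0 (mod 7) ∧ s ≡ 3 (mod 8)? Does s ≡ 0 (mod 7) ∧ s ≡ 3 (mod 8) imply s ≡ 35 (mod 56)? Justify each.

(⇐) If s ≡ 0 (mod 7) and s ≡ 3 (mod 8), then by the Chinese remainder theorem s ≡ 35 (mod 56). This is exactly s ≡ 35 (mod 56).

(⇒) Suppose s ≡ 35 (mod 56); write s = 56j + 35. Since 7 ∣ 56, reducing mod 7 gives s ≡ 35 ≡ 0 (mod 7); since 8 ∣ 56, reducing mod 8 gives s ≡ 35 ≡ 3 (mod 8).

Both directions hold.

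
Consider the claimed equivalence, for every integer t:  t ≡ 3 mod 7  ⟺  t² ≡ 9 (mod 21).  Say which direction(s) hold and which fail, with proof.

(⇒) fails and (⇐) fails.

[⇒] This fails: take t = 10. Then 10 ≡ 3 (mod 7), but 10² = 100 ≡ 16 (mod 21), not 9.

[⇐] This fails: take t = 18. Then 18² = 324 ≡ 9 (mod 21), yet 18 ≡ 4 (mod 7), not 3.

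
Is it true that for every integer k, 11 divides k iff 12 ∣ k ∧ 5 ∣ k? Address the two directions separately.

(⇒) fails and (⇐) fails.

(⇒) This fails: take k = 11. Certainly 11 ∣ 11, but 12 ∤ 11.

(⇐) This fails: take k = 60. Both 12 ∣ 60 and 5 ∣ 60, yet 60 is not a multiple of 11 (since 60 = 5·11 + 5), so 11 ∤ 60.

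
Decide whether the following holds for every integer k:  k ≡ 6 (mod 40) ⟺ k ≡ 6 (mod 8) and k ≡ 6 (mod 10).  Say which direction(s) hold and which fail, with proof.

(⟹) Suppose k ≡ 6 (mod 40); write k = 40j + 6. Since 8 ∣ 40, reducing mod 8 gives k ≡ 6 (mod 8); since 10 ∣ 40, reducing mod 10 gives k ≡ 6 (mod 10).

(⟸) Conversely, if k ≡ 6 (mod 8) and k ≡ 6 (mod 10), then by the Chinese remainder theorem k ≡ 6 (mod 40). This is exactly k ≡ 6 (mod 40).

Both implications hold.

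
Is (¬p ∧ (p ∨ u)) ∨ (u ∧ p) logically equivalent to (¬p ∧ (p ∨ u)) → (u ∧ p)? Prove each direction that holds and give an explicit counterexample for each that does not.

(⇒) fails and (⇐) fails.

Forward direction. This fails. Under p = F, u = T, the left side is true but the right side is false.

Converse. This fails. Under p = F, u = F, the left side is false but the right side is true.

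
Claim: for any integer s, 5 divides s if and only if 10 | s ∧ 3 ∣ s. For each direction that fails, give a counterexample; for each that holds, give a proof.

Only the reverse direction holds.

(⇒) This fails: take s = 5. Certainly 5 ∣ 5, but 10 ∤ 5.

(⇐) Suppose 10 ∣ s and 3 ∣ s. Any common multiple of 10 and 3 is a multiple of their lcm; here gcd(10, 3) = 1, so lcm(10, 3) = 10·3 = 30, so 30 ∣ s. Since 5 ∣ 30, it follows that 5 ∣ s.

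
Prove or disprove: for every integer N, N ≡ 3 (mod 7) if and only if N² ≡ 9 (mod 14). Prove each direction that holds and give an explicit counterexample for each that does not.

(⇒) This fails: take N = 10. Then 10 ≡ 3 (mod 7), but 10² = 100 ≡ 2 (mod 14), not 9.

(⇐) This fails: take N = 11. Then 11² = 121 ≡ 9 (mod 14), yet 11 ≡ 4 (mod 7), not 3.

(⇒) fails and (⇐) fails.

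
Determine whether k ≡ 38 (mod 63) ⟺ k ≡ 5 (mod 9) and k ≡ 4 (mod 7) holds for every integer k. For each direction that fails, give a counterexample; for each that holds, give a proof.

Neither direction holds.

(⟹) This fails: k = 38 gives 38 ≡ 38 (mod 63) but 38 ≡ 2 (mod 9), so the conjunction on the right does not hold.

(⟸) This fails: k = 32 satisfies both congruences on the right (32 ≡ 5 mod 9 and 32 ≡ 4 mod 7) yet 32 ≡ 32 (mod 63), not 38.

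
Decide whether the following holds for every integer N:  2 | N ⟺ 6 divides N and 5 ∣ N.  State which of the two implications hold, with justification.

Only the converse holds.

[⇒] This fails: take N = 2. Certainly 2 ∣ 2, but 6 ∤ 2.

[⇐] Suppose 6 ∣ N and 5 ∣ N. Any common multiple of 6 and 5 is a multiple of their lcm; here gcd(6, 5) = 1, so lcm(6, 5) = 6·5 = 30, so 30 ∣ N. Since 2 ∣ 30, it follows that 2 ∣ N.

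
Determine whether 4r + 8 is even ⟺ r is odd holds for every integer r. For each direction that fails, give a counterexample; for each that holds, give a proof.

The forward direction fails; the converse holds.

(⇒) This fails: take r = 4. Then 4r + 8 = 24, which is even, yet r = 4 is even, not odd.

(⇐) Suppose r is odd. Since 4 is even, 4r is even for every r, so 4r + 8 has the same parity as 8, which is even. Hence 4r + 8 is even.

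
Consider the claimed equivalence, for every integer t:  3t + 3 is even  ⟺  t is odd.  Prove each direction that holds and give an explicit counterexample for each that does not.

(⇒) Suppose 3t + 3 is even. Since 3 is odd, 3t and t have the same parity, so 3t + 3 ≡ t + 3 (mod 2). As 3 is odd, 3t + 3 is even exactly when t is odd. Thus t is odd.

(⇐) Conversely, suppose t is odd; write t = 2j + 1. Then 3t + 3 = 3·(2j + 1) + 3 = 2·3j + 6, which is even.

Both directions hold.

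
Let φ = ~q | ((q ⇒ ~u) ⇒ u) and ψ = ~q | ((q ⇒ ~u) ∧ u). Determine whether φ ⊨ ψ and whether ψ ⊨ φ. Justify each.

(⟹) This fails. Under q = T, u = T, the left side is true but the right side is false.

(⟸) Assume the antecedent. If q is true, the antecedent cannot hold. If q is false, ~q | ((q ⇒ ~u) ⇒ u) reduces to true regardless of the other variables. Either way ~q | ((q ⇒ ~u) ⇒ u) holds.

The forward direction fails; the converse holds.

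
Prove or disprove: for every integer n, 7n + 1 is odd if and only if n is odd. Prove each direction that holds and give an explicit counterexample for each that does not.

Neither direction holds.

Forward direction. This fails: n = 2 gives 7n + 1 = 15, which is odd, but 2 is even, not odd.

Converse. This also fails: n = 3 is odd, but 7n + 1 = 22 is even, not odd.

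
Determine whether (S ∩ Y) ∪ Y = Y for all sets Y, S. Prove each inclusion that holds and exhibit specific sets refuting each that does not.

(⊆) Let x ∈ (S ∩ Y) ∪ Y. Then either x ∈ Y and x ∉ S; or x ∈ Y ∩ S. In each case x ∈ Y, so (S ∩ Y) ∪ Y ⊆ Y.

(⊇) Let x ∈ Y. Then either x ∈ Y and x ∉ S; or x ∈ Y ∩ S. In each case x ∈ (S ∩ Y) ∪ Y, so Y ⊆ (S ∩ Y) ∪ Y.

Both inclusions hold.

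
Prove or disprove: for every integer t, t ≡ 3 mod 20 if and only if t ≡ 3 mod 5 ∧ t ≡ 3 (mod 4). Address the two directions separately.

(⟹) Suppose t ≡ 3 (mod 20); write t = 20j + 3. Since 5 ∣ 20, reducing mod 5 gives t ≡ 3 (mod 5); since 4 ∣ 20, reducing mod 4 gives t ≡ 3 (mod 4).

(⟸) Conversely, if t ≡ 3 (mod 5) and t ≡ 3 (mod 4), then by the Chinese remainder theorem t ≡ 3 (mod 20). This is exactly t ≡ 3 (mod 20).

Both implications hold.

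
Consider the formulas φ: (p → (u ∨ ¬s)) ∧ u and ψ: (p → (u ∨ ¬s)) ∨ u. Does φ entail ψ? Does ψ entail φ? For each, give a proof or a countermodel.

(⇒) holds; (⇐) fails.

Forward direction. Assume the antecedent. If s is true, the antecedent forces (s = T, p = F, u = T) or (s = T, p = T, u = T), and (p → (u ∨ ¬s)) ∨ u holds there. If s is false, (p → (u ∨ ¬s)) ∨ u reduces to true regardless of the other variables. Either way (p → (u ∨ ¬s)) ∨ u holds.

Converse. This fails. Under s = F, p = F, u = F, the left side is false but the right side is true.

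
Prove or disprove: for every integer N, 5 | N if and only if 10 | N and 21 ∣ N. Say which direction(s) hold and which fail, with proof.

Only the reverse direction holds.

(⟹) This fails: take N = 5. Certainly 5 ∣ 5, but 10 ∤ 5.

(⟸) Suppose 10 ∣ N and 21 ∣ N. Any common multiple of 10 and 21 is a multiple of their lcm; here gcd(10, 21) = 1, so lcm(10, 21) = 10·21 = 210, so 210 ∣ N. Since 5 ∣ 210, it follows that 5 ∣ N.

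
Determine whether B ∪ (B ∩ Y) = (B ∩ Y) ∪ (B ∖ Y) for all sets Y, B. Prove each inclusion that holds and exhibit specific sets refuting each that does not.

Both inclusions hold; the sets are equal.

(⟹) Let x ∈ B ∪ (B ∩ Y). Then either x ∈ B and x ∉ Y; or x ∈ Y ∩ B. In each case x ∈ (B ∩ Y) ∪ (B ∖ Y), so B ∪ (B ∩ Y) ⊆ (B ∩ Y) ∪ (B ∖ Y).

(⟸) Let x ∈ (B ∩ Y) ∪ (B ∖ Y). Then either x ∈ B and x ∉ Y; or x ∈ Y ∩ B. In each case x ∈ B ∪ (B ∩ Y), so (B ∩ Y) ∪ (B ∖ Y) ⊆ B ∪ (B ∩ Y).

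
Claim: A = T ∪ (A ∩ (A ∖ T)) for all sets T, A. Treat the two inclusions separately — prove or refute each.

(⊇) This inclusion fails. Take T = {1}, A = ∅; then 1 ∈ T ∪ (A ∩ (A ∖ T)) but 1 ∉ A.

(⊆) Let x ∈ A. Then either x ∈ A and x ∉ T; or x ∈ T ∩ A. In each case x ∈ T ∪ (A ∩ (A ∖ T)), so A ⊆ T ∪ (A ∩ (A ∖ T)).

(⊆) holds; (⊇) fails.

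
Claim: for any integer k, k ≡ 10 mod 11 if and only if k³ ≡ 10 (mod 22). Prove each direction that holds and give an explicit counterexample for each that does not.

The forward direction fails; the converse holds.

Forward direction. This fails: take k = 21. Then 21 ≡ 10 (mod 11), but 21³ = 9261 ≡ 21 (mod 22), not 10.

Converse. The residues r modulo 22 with r³ ≡ 10 (mod 22) are exactly {10}, and each is ≡ 10 (mod 11).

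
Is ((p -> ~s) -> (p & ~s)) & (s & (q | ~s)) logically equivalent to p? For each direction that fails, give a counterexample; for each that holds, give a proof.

Forward direction. Assume the antecedent. If q is true, the antecedent forces (q = T, p = T, s = T), and p holds there. If q is false, the antecedent cannot hold. Either way p holds.

Converse. This fails. Under q = F, p = T, s = F, the left side is false but the right side is true.

Only the forward implication holds.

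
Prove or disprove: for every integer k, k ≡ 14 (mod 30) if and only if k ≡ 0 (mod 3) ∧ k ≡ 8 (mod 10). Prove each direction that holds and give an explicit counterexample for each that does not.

(⇒) This fails: k = 14 gives 14 ≡ 14 (mod 30) but 14 ≡ 2 (mod 3), so the conjunction on the right does not hold.

(⇐) This fails: k = 18 satisfies both congruences on the right (18 ≡ 0 mod 3 and 18 ≡ 8 mod 10) yet 18 ≡ 18 (mod 30), not 14.

Neither direction holds.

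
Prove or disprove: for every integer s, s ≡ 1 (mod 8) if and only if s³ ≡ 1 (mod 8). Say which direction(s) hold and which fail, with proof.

[⇒] Suppose s ≡ 1 (mod 8). Write s = 8j + 1. Then (8j + 1)³ = 512j³ + 192j² + 24j + 1 = 8(64j³ + 24j² + 3j) + 1, so s³ ≡ 1 (mod 8).

[⇐] For the converse, argue contrapositively. If s ≢ 1 (mod 8), then s is congruent to one of 0, 2, 3, 4, 5, 6, 7 modulo 8, and these give s³ ≡ 0, 0, 3, 0, 5, 0, 7 respectively — never 1.

The biconditional holds.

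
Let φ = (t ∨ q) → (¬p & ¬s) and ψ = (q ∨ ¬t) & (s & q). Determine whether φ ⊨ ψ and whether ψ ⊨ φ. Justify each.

(→) This fails. Under t = F, p = F, q = F, s = F, the left side is true but the right side is false.

(←) This fails. Under t = F, p = F, q = T, s = T, the left side is false but the right side is true.

Both directions fail.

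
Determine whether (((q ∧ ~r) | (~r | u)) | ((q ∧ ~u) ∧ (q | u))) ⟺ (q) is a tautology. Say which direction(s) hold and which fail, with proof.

The forward direction fails; the converse holds.

Forward direction. This fails. Under q = F, r = F, u = F, the left side is true but the right side is false.

Converse. Assume the antecedent. If q is true, the consequent reduces to true regardless of the other variables. If q is false, the antecedent cannot hold. Either way the consequent holds.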